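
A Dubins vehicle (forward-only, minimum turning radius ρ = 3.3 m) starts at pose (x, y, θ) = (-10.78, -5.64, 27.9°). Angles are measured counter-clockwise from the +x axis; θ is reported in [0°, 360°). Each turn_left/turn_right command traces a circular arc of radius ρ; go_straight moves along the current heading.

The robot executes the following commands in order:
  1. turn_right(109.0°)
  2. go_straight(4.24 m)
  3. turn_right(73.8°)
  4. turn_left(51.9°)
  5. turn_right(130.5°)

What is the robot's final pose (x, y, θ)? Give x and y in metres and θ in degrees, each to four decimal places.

set_pose: (x, y, θ) = (-10.7800, -5.6400, 27.9000°), ρ = 3.3
turn_right(109.0°): centre at ρ to the right, rotate −109.0° → (-5.9756, -8.0459, -81.1000° ≡ 278.9000°)
go_straight(4.24): x += 4.24·cos θ, y += 4.24·sin θ → (-5.3196, -12.2348, 278.9000°)
turn_right(73.8°): centre at ρ to the right, rotate −73.8° → (-7.1800, -15.7338, 205.1000°)
turn_left(51.9°): centre at ρ to the left, rotate +51.9° → (-8.9956, -17.9798, 257.0000°)
turn_right(130.5°): centre at ρ to the right, rotate −130.5° → (-14.8637, -19.2004, 126.5000°)

(-14.8637, -19.2004, 126.5000°)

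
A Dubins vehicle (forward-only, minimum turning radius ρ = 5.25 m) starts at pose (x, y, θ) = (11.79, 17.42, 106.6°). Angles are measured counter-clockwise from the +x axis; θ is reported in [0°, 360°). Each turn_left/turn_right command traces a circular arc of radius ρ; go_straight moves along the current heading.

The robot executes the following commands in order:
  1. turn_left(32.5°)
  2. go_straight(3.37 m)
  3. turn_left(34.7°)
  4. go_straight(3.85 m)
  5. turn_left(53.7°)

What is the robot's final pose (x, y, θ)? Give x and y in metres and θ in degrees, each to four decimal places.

(-3.4866, 22.0893, 227.5000°)

set_pose: (x, y, θ) = (11.7900, 17.4200, 106.6000°), ρ = 5.25
turn_left(32.5°): centre at ρ to the left, rotate +32.5° → (10.1962, 19.8884, 139.1000°)
go_straight(3.37): x += 3.37·cos θ, y += 3.37·sin θ → (7.6490, 22.0948, 139.1000°)
turn_left(34.7°): centre at ρ to the left, rotate +34.7° → (4.7786, 23.3459, 173.8000°)
go_straight(3.85): x += 3.85·cos θ, y += 3.85·sin θ → (0.9511, 23.7617, 173.8000°)
turn_left(53.7°): centre at ρ to the left, rotate +53.7° → (-3.4866, 22.0893, 227.5000°)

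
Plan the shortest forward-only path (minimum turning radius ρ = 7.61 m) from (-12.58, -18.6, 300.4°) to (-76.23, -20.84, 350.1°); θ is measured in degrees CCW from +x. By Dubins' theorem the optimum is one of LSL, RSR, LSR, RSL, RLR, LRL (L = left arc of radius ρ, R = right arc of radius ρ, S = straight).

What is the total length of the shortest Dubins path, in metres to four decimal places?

Let ψ = atan2(Δy, Δx) = atan2(-2.24, -63.65) = -177.9845° be the start→goal bearing.
Normalize: d = |goal − start| / ρ = 63.689403/7.61 = 8.369173, α = (θ_start − ψ) mod 360° = 118.3845° = 2.066198 rad, β = (θ_goal − ψ) mod 360° = 168.0845° = 2.933627 rad.
Common terms: sin α = 0.879778, cos α = -0.475385, sin β = 0.206470, cos β = -0.978453, cos(α−β) = 0.646790, d² = 70.043050. Work in radians in the unit-radius frame; every candidate has L = ρ·(t + p + q).
LSL: p² = 2 + d² − 2cos(α−β) + 2d(sin α − sin β) = 82.019530; p = √p² = 9.056463; φ = atan2(cos β − cos α, d + sin α − sin β) = -0.055577 rad; t = (φ − α) mod 2π = 4.161410 rad, q = (β − φ) mod 2π = 2.989204 rad → L = 7.61·(4.161410 + 9.056463 + 2.989204) = 7.61·16.207077 = 123.335859 m
RSR: p² = 2 + d² − 2cos(α−β) + 2d(sin β − sin α) = 59.479410; p = √p² = 7.712290; φ = atan2(cos α − cos β, d − sin α + sin β) = 0.065276 rad; t = (α − φ) mod 2π = 2.000923 rad, q = (φ − β) mod 2π = 3.414834 rad → L = 7.61·(2.000923 + 7.712290 + 3.414834) = 7.61·13.128046 = 99.904432 m
LSR: p² = d² − 2 + 2cos(α−β) + 2d(sin α + sin β) = 87.518612; p = √p² = 9.355138; φ = atan2(−cos α − cos β, d + sin α + sin β) − atan2(−2, p) = 0.363178 rad; t = (φ − α) mod 2π = 4.580165 rad, q = (φ − β) mod 2π = 3.712736 rad → L = 7.61·(4.580165 + 9.355138 + 3.712736) = 7.61·17.648040 = 134.301581 m
RSL: p² = d² − 2 + 2cos(α−β) − 2d(sin α + sin β) = 51.154647; p = √p² = 7.152248; φ = atan2(cos α + cos β, d − sin α − sin β) − atan2(2, p) = -0.469701 rad; t = (α − φ) mod 2π = 2.535899 rad, q = (β − φ) mod 2π = 3.403328 rad → L = 7.61·(2.535899 + 7.152248 + 3.403328) = 7.61·13.091475 = 99.626122 m
RLR: c = (6 − d² + 2cos(α−β) + 2d(sin α − sin β))/8 = -6.434926, |c| > 1 → infeasible
LRL: c = (6 − d² + 2cos(α−β) − 2d(sin α − sin β))/8 = -9.252441, |c| > 1 → infeasible
Shortest: RSL with L = 99.626122 m ≈ 99.6261 m

99.6261 m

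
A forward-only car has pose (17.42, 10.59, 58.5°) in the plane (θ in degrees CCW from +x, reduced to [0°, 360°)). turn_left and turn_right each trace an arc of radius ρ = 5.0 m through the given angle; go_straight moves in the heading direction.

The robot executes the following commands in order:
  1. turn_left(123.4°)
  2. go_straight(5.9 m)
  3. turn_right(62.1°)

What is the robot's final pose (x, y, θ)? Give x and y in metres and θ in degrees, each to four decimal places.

(2.5897, 20.5165, 119.8000°)

set_pose: (x, y, θ) = (17.4200, 10.5900, 58.5000°), ρ = 5.0
turn_left(123.4°): centre at ρ to the left, rotate +123.4° → (12.9910, 18.1997, 181.9000°)
go_straight(5.9): x += 5.9·cos θ, y += 5.9·sin θ → (7.0943, 18.0041, 181.9000°)
turn_right(62.1°): centre at ρ to the right, rotate −62.1° → (2.5897, 20.5165, 119.8000°)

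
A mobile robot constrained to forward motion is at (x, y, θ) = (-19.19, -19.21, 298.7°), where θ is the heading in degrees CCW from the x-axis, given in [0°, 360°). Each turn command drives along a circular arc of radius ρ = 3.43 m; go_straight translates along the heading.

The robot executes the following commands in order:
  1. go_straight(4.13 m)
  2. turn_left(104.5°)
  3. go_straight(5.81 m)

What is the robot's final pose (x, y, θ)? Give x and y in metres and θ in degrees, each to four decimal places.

(-7.6148, -19.7086, 43.2000°)

set_pose: (x, y, θ) = (-19.1900, -19.2100, 298.7000°), ρ = 3.43
go_straight(4.13): x += 4.13·cos θ, y += 4.13·sin θ → (-17.2067, -22.8326, 298.7000°)
turn_left(104.5°): centre at ρ to the left, rotate +104.5° → (-11.8501, -23.6858, 403.2000° ≡ 43.2000°)
go_straight(5.81): x += 5.81·cos θ, y += 5.81·sin θ → (-7.6148, -19.7086, 43.2000°)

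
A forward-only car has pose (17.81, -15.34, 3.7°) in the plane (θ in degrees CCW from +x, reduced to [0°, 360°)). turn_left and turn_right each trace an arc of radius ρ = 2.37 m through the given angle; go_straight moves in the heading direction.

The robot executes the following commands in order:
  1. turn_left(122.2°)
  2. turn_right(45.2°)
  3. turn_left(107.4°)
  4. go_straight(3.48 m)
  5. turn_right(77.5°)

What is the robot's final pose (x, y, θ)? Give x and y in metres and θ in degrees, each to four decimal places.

(10.4873, -6.0610, 110.6000°)

set_pose: (x, y, θ) = (17.8100, -15.3400, 3.7000°), ρ = 2.37
turn_left(122.2°): centre at ρ to the left, rotate +122.2° → (19.5769, -11.5852, 125.9000°)
turn_right(45.2°): centre at ρ to the right, rotate −45.2° → (19.1578, -9.8125, 80.7000°)
turn_left(107.4°): centre at ρ to the left, rotate +107.4° → (16.4850, -7.0832, 188.1000°)
go_straight(3.48): x += 3.48·cos θ, y += 3.48·sin θ → (13.0397, -7.5735, 188.1000°)
turn_right(77.5°): centre at ρ to the right, rotate −77.5° → (10.4873, -6.0610, 110.6000°)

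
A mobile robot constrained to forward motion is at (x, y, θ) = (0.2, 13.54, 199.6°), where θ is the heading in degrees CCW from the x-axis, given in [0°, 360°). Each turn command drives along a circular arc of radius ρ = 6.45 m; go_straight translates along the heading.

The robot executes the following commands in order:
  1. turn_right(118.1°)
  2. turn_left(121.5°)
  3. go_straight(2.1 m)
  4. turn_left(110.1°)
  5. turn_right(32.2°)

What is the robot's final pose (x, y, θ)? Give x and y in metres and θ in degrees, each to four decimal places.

(-19.7405, 13.1079, 280.9000°)

set_pose: (x, y, θ) = (0.2000, 13.5400, 199.6000°), ρ = 6.45
turn_right(118.1°): centre at ρ to the right, rotate −118.1° → (-8.3428, 20.5696, 81.5000°)
turn_left(121.5°): centre at ρ to the left, rotate +121.5° → (-17.2422, 27.4603, 203.0000°)
go_straight(2.1): x += 2.1·cos θ, y += 2.1·sin θ → (-19.1752, 26.6397, 203.0000°)
turn_left(110.1°): centre at ρ to the left, rotate +110.1° → (-21.3646, 16.2954, 313.1000°)
turn_right(32.2°): centre at ρ to the right, rotate −32.2° → (-19.7405, 13.1079, 280.9000°)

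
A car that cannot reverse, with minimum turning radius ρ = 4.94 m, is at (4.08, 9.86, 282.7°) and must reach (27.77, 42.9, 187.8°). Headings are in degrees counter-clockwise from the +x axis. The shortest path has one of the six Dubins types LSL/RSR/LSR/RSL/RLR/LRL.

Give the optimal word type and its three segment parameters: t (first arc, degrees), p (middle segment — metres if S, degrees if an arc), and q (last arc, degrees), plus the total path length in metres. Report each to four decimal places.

Let ψ = atan2(Δy, Δx) = atan2(33.04, 23.69) = 54.3591° be the start→goal bearing.
Normalize: d = |goal − start| / ρ = 40.655353/4.94 = 8.229828, α = (θ_start − ψ) mod 360° = 228.3409° = 3.985300 rad, β = (θ_goal − ψ) mod 360° = 133.4409° = 2.328983 rad.
Common terms: sin α = -0.747113, cos α = -0.664697, sin β = 0.726084, cos β = -0.687606, cos(α−β) = -0.085417, d² = 67.730077. Work in radians in the unit-radius frame; every candidate has L = ρ·(t + p + q).
LSL: p² = 2 + d² − 2cos(α−β) + 2d(sin α − sin β) = 45.652595; p = √p² = 6.756670; φ = atan2(cos β − cos α, d + sin α − sin β) = -0.003391 rad; t = (φ − α) mod 2π = 2.294494 rad, q = (β − φ) mod 2π = 2.332373 rad → L = 4.94·(2.294494 + 6.756670 + 2.332373) = 4.94·11.383538 = 56.234679 m
RSR: p² = 2 + d² − 2cos(α−β) + 2d(sin β − sin α) = 94.149226; p = √p² = 9.703052; φ = atan2(cos α − cos β, d − sin α + sin β) = 0.002361 rad; t = (α − φ) mod 2π = 3.982939 rad, q = (φ − β) mod 2π = 3.956563 rad → L = 4.94·(3.982939 + 9.703052 + 3.956563) = 4.94·17.642555 = 87.154223 m
LSR: p² = d² − 2 + 2cos(α−β) + 2d(sin α + sin β) = 65.213119; p = √p² = 8.075464; φ = atan2(−cos α − cos β, d + sin α + sin β) − atan2(−2, p) = 0.406050 rad; t = (φ − α) mod 2π = 2.703935 rad, q = (φ − β) mod 2π = 4.360253 rad → L = 4.94·(2.703935 + 8.075464 + 4.360253) = 4.94·15.139652 = 74.789882 m
RSL: p² = d² − 2 + 2cos(α−β) − 2d(sin α + sin β) = 65.905366; p = √p² = 8.118212; φ = atan2(cos α + cos β, d − sin α − sin β) − atan2(2, p) = -0.404004 rad; t = (α − φ) mod 2π = 4.389304 rad, q = (β − φ) mod 2π = 2.732987 rad → L = 4.94·(4.389304 + 8.118212 + 2.732987) = 4.94·15.240503 = 75.288083 m
RLR: c = (6 − d² + 2cos(α−β) + 2d(sin α − sin β))/8 = -10.768653, |c| > 1 → infeasible
LRL: c = (6 − d² + 2cos(α−β) − 2d(sin α − sin β))/8 = -4.706574, |c| > 1 → infeasible
Shortest: LSL with L = 56.234679 m ≈ 56.2347 m
Convert LSL to answer units (arcs ×180/π): t = 2.294494·180/π = 131.4648°, p = ρ·p = 4.94·6.756670 = 33.3780 m, q = 2.332373·180/π = 133.6352°, L = 56.2347 m.

LSL: t = 131.4648°, p = 33.3780 m, q = 133.6352°, L = 56.2347 m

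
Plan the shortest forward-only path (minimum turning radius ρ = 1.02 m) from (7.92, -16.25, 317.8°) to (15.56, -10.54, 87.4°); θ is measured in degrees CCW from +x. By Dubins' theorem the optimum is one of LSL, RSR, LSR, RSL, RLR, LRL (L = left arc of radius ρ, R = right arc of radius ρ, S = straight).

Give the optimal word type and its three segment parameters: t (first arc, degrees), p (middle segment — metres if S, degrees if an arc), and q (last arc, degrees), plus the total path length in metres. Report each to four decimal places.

Let ψ = atan2(Δy, Δx) = atan2(5.71, 7.64) = 36.7738° be the start→goal bearing.
Normalize: d = |goal − start| / ρ = 9.538013/1.02 = 9.350994, α = (θ_start − ψ) mod 360° = 281.0262° = 4.904833 rad, β = (θ_goal − ψ) mod 360° = 50.6262° = 0.883594 rad.
Common terms: sin α = -0.981540, cos α = 0.191258, sin β = 0.773024, cos β = 0.634377, cos(α−β) = -0.637424, d² = 87.441080. Work in radians in the unit-radius frame; every candidate has L = ρ·(t + p + q).
LSL: p² = 2 + d² − 2cos(α−β) + 2d(sin α − sin β) = 57.902101; p = √p² = 7.609343; φ = atan2(cos β − cos α, d + sin α − sin β) = 0.058266 rad; t = (φ − α) mod 2π = 1.436619 rad, q = (β − φ) mod 2π = 0.825328 rad → L = 1.02·(1.436619 + 7.609343 + 0.825328) = 1.02·9.871290 = 10.068715 m
RSR: p² = 2 + d² − 2cos(α−β) + 2d(sin β − sin α) = 123.529756; p = √p² = 11.114394; φ = atan2(cos α − cos β, d − sin α + sin β) = -0.039879 rad; t = (α − φ) mod 2π = 4.944712 rad, q = (φ − β) mod 2π = 5.359712 rad → L = 1.02·(4.944712 + 11.114394 + 5.359712) = 1.02·21.418818 = 21.847194 m
LSR: p² = d² − 2 + 2cos(α−β) + 2d(sin α + sin β) = 80.266571; p = √p² = 8.959161; φ = atan2(−cos α − cos β, d + sin α + sin β) − atan2(−2, p) = 0.129571 rad; t = (φ − α) mod 2π = 1.507923 rad, q = (φ − β) mod 2π = 5.529162 rad → L = 1.02·(1.507923 + 8.959161 + 5.529162) = 1.02·15.996247 = 16.316171 m
RSL: p² = d² − 2 + 2cos(α−β) − 2d(sin α + sin β) = 88.065893; p = √p² = 9.384343; φ = atan2(cos α + cos β, d − sin α − sin β) − atan2(2, p) = -0.123825 rad; t = (α − φ) mod 2π = 5.028658 rad, q = (β − φ) mod 2π = 1.007419 rad → L = 1.02·(5.028658 + 9.384343 + 1.007419) = 1.02·15.420420 = 15.728829 m
RLR: c = (6 − d² + 2cos(α−β) + 2d(sin α − sin β))/8 = -14.441219, |c| > 1 → infeasible
LRL: c = (6 − d² + 2cos(α−β) − 2d(sin α − sin β))/8 = -6.237763, |c| > 1 → infeasible
Shortest: LSL with L = 10.068715 m ≈ 10.0687 m
Convert LSL to answer units (arcs ×180/π): t = 1.436619·180/π = 82.3122°, p = ρ·p = 1.02·7.609343 = 7.7615 m, q = 0.825328·180/π = 47.2878°, L = 10.0687 m.

LSL: t = 82.3122°, p = 7.7615 m, q = 47.2878°, L = 10.0687 m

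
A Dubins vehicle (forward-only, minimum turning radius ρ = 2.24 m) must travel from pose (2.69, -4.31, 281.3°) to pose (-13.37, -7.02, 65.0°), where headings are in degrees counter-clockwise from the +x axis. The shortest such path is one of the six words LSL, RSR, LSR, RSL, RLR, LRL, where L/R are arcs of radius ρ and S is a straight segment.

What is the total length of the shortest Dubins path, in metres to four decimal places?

20.7193 m

Let ψ = atan2(Δy, Δx) = atan2(-2.71, -16.06) = -170.4220° be the start→goal bearing.
Normalize: d = |goal − start| / ρ = 16.287041/2.24 = 7.271000, α = (θ_start − ψ) mod 360° = 91.7220° = 1.600851 rad, β = (θ_goal − ψ) mod 360° = 235.4220° = 4.108889 rad.
Common terms: sin α = 0.999548, cos α = -0.030050, sin β = -0.823354, cos β = -0.567527, cos(α−β) = -0.805928, d² = 52.867447. Work in radians in the unit-radius frame; every candidate has L = ρ·(t + p + q).
LSL: p² = 2 + d² − 2cos(α−β) + 2d(sin α − sin β) = 82.987958; p = √p² = 9.109773; φ = atan2(cos β − cos α, d + sin α − sin β) = -0.059034 rad; t = (φ − α) mod 2π = 4.623300 rad, q = (β − φ) mod 2π = 4.167924 rad → L = 2.24·(4.623300 + 9.109773 + 4.167924) = 2.24·17.900996 = 40.098231 m
RSR: p² = 2 + d² − 2cos(α−β) + 2d(sin β − sin α) = 29.970649; p = √p² = 5.474546; φ = atan2(cos α − cos β, d − sin α + sin β) = 0.098336 rad; t = (α − φ) mod 2π = 1.502515 rad, q = (φ − β) mod 2π = 2.272632 rad → L = 2.24·(1.502515 + 5.474546 + 2.272632) = 2.24·9.249693 = 20.719312 m
LSR: p² = d² − 2 + 2cos(α−β) + 2d(sin α + sin β) = 51.817802; p = √p² = 7.198458; φ = atan2(−cos α − cos β, d + sin α + sin β) − atan2(−2, p) = 0.351073 rad; t = (φ − α) mod 2π = 5.033407 rad, q = (φ − β) mod 2π = 2.525369 rad → L = 2.24·(5.033407 + 7.198458 + 2.525369) = 2.24·14.757234 = 33.056203 m
RSL: p² = d² − 2 + 2cos(α−β) − 2d(sin α + sin β) = 46.693378; p = √p² = 6.833255; φ = atan2(cos α + cos β, d − sin α − sin β) − atan2(2, p) = -0.368763 rad; t = (α − φ) mod 2π = 1.969614 rad, q = (β − φ) mod 2π = 4.477652 rad → L = 2.24·(1.969614 + 6.833255 + 4.477652) = 2.24·13.280521 = 29.748367 m
RLR: c = (6 − d² + 2cos(α−β) + 2d(sin α − sin β))/8 = -2.746331, |c| > 1 → infeasible
LRL: c = (6 − d² + 2cos(α−β) − 2d(sin α − sin β))/8 = -9.373495, |c| > 1 → infeasible
Shortest: RSR with L = 20.719312 m ≈ 20.7193 m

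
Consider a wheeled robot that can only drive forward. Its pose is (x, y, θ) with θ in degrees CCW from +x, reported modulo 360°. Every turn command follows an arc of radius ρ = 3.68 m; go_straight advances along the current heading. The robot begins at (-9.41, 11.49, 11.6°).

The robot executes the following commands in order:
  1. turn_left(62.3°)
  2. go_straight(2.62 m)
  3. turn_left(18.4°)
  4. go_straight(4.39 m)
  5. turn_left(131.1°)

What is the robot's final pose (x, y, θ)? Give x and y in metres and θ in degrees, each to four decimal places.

set_pose: (x, y, θ) = (-9.4100, 11.4900, 11.6000°), ρ = 3.68
turn_left(62.3°): centre at ρ to the left, rotate +62.3° → (-6.6143, 14.0743, 73.9000°)
go_straight(2.62): x += 2.62·cos θ, y += 2.62·sin θ → (-5.8877, 16.5916, 73.9000°)
turn_left(18.4°): centre at ρ to the left, rotate +18.4° → (-5.7464, 17.7598, 92.3000°)
go_straight(4.39): x += 4.39·cos θ, y += 4.39·sin θ → (-5.9225, 22.1462, 92.3000°)
turn_left(131.1°): centre at ρ to the left, rotate +131.1° → (-12.1281, 24.6723, 223.4000°)

(-12.1281, 24.6723, 223.4000°)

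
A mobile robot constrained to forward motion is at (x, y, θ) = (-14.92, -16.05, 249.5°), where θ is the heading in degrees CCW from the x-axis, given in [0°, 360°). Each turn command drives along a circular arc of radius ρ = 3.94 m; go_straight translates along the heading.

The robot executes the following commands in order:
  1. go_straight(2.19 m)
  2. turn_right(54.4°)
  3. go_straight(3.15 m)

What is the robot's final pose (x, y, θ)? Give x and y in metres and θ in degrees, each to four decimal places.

set_pose: (x, y, θ) = (-14.9200, -16.0500, 249.5000°), ρ = 3.94
go_straight(2.19): x += 2.19·cos θ, y += 2.19·sin θ → (-15.6870, -18.1013, 249.5000°)
turn_right(54.4°): centre at ρ to the right, rotate −54.4° → (-18.3511, -20.5255, 195.1000°)
go_straight(3.15): x += 3.15·cos θ, y += 3.15·sin θ → (-21.3923, -21.3460, 195.1000°)

(-21.3923, -21.3460, 195.1000°)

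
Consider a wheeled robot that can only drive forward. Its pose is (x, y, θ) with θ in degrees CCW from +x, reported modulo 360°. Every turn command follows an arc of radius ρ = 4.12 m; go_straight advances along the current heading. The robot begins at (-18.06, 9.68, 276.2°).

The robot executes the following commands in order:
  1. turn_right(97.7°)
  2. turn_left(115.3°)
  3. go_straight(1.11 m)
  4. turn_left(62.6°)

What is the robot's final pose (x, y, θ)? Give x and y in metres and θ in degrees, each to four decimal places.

(-22.1824, -4.1296, 356.4000°)

set_pose: (x, y, θ) = (-18.0600, 9.6800, 276.2000°), ρ = 4.12
turn_right(97.7°): centre at ρ to the right, rotate −97.7° → (-22.2638, 5.1165, 178.5000°)
turn_left(115.3°): centre at ρ to the left, rotate +115.3° → (-26.1412, -0.6647, 293.8000°)
go_straight(1.11): x += 1.11·cos θ, y += 1.11·sin θ → (-25.6933, -1.6803, 293.8000°)
turn_left(62.6°): centre at ρ to the left, rotate +62.6° → (-22.1824, -4.1296, 356.4000°)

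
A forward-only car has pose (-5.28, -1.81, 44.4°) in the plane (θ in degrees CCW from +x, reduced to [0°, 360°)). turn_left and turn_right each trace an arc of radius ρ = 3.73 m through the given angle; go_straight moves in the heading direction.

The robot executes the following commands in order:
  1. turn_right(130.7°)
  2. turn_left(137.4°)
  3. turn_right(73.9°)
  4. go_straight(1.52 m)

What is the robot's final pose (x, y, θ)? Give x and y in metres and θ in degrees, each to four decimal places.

(13.4266, -5.8287, 337.2000°)

set_pose: (x, y, θ) = (-5.2800, -1.8100, 44.4000°), ρ = 3.73
turn_right(130.7°): centre at ρ to the right, rotate −130.7° → (1.0520, -4.2343, -86.3000° ≡ 273.7000°)
turn_left(137.4°): centre at ρ to the left, rotate +137.4° → (7.6770, -6.3359, 411.1000° ≡ 51.1000°)
turn_right(73.9°): centre at ρ to the right, rotate −73.9° → (12.0253, -5.2396, -22.8000° ≡ 337.2000°)
go_straight(1.52): x += 1.52·cos θ, y += 1.52·sin θ → (13.4266, -5.8287, 337.2000°)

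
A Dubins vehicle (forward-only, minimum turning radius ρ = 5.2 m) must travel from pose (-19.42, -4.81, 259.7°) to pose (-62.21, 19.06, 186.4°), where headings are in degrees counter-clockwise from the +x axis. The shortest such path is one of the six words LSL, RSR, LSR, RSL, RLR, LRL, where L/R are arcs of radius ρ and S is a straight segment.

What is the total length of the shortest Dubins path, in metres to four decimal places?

54.9149 m

Let ψ = atan2(Δy, Δx) = atan2(23.87, -42.79) = 150.8454° be the start→goal bearing.
Normalize: d = |goal − start| / ρ = 48.997561/5.2 = 9.422608, α = (θ_start − ψ) mod 360° = 108.8546° = 1.899870 rad, β = (θ_goal − ψ) mod 360° = 35.5546° = 0.620544 rad.
Common terms: sin α = 0.946342, cos α = -0.323167, sin β = 0.581478, cos β = 0.813562, cos(α−β) = 0.287361, d² = 88.785540. Work in radians in the unit-radius frame; every candidate has L = ρ·(t + p + q).
LSL: p² = 2 + d² − 2cos(α−β) + 2d(sin α − sin β) = 97.086763; p = √p² = 9.853262; φ = atan2(cos β − cos α, d + sin α − sin β) = 0.115623 rad; t = (φ − α) mod 2π = 4.498938 rad, q = (β − φ) mod 2π = 0.504921 rad → L = 5.2·(4.498938 + 9.853262 + 0.504921) = 5.2·14.857120 = 77.257027 m
RSR: p² = 2 + d² − 2cos(α−β) + 2d(sin β − sin α) = 83.334875; p = √p² = 9.128794; φ = atan2(cos α − cos β, d − sin α + sin β) = -0.124845 rad; t = (α − φ) mod 2π = 2.024716 rad, q = (φ − β) mod 2π = 5.537796 rad → L = 5.2·(2.024716 + 9.128794 + 5.537796) = 5.2·16.691305 = 86.794788 m
LSR: p² = d² − 2 + 2cos(α−β) + 2d(sin α + sin β) = 116.152355; p = √p² = 10.777400; φ = atan2(−cos α − cos β, d + sin α + sin β) − atan2(−2, p) = 0.138733 rad; t = (φ − α) mod 2π = 4.522048 rad, q = (φ − β) mod 2π = 5.801374 rad → L = 5.2·(4.522048 + 10.777400 + 5.801374) = 5.2·21.100822 = 109.724276 m
RSL: p² = d² − 2 + 2cos(α−β) − 2d(sin α + sin β) = 58.568167; p = √p² = 7.652984; φ = atan2(cos α + cos β, d − sin α − sin β) − atan2(2, p) = -0.193582 rad; t = (α − φ) mod 2π = 2.093453 rad, q = (β − φ) mod 2π = 0.814126 rad → L = 5.2·(2.093453 + 7.652984 + 0.814126) = 5.2·10.560563 = 54.914929 m
RLR: c = (6 − d² + 2cos(α−β) + 2d(sin α − sin β))/8 = -9.416859, |c| > 1 → infeasible
LRL: c = (6 − d² + 2cos(α−β) − 2d(sin α − sin β))/8 = -11.135845, |c| > 1 → infeasible
Shortest: RSL with L = 54.914929 m ≈ 54.9149 m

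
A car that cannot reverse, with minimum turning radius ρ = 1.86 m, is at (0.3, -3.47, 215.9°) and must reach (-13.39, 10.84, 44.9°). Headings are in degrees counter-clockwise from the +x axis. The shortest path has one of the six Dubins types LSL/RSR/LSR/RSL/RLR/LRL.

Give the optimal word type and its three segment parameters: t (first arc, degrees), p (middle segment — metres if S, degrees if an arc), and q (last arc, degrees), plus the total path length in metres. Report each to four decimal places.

Let ψ = atan2(Δy, Δx) = atan2(14.31, -13.69) = 133.7315° be the start→goal bearing.
Normalize: d = |goal − start| / ρ = 19.803843/1.86 = 10.647227, α = (θ_start − ψ) mod 360° = 82.1685° = 1.434111 rad, β = (θ_goal − ψ) mod 360° = 271.1685° = 4.732783 rad.
Common terms: sin α = 0.990673, cos α = 0.136261, sin β = -0.999792, cos β = 0.020392, cos(α−β) = -0.987688, d² = 113.363452. Work in radians in the unit-radius frame; every candidate has L = ρ·(t + p + q).
LSL: p² = 2 + d² − 2cos(α−β) + 2d(sin α − sin β) = 159.724698; p = √p² = 12.638224; φ = atan2(cos β − cos α, d + sin α − sin β) = -0.009168 rad; t = (φ − α) mod 2π = 4.839907 rad, q = (β − φ) mod 2π = 4.741951 rad → L = 1.86·(4.839907 + 12.638224 + 4.741951) = 1.86·22.220081 = 41.329351 m
RSR: p² = 2 + d² − 2cos(α−β) + 2d(sin β − sin α) = 74.952960; p = √p² = 8.657538; φ = atan2(cos α − cos β, d − sin α + sin β) = 0.013384 rad; t = (α − φ) mod 2π = 1.420727 rad, q = (φ − β) mod 2π = 1.563786 rad → L = 1.86·(1.420727 + 8.657538 + 1.563786) = 1.86·11.642051 = 21.654214 m
LSR: p² = d² − 2 + 2cos(α−β) + 2d(sin α + sin β) = 109.193891; p = √p² = 10.449588; φ = atan2(−cos α − cos β, d + sin α + sin β) − atan2(−2, p) = 0.174384 rad; t = (φ − α) mod 2π = 5.023458 rad, q = (φ − β) mod 2π = 1.724786 rad → L = 1.86·(5.023458 + 10.449588 + 1.724786) = 1.86·17.197832 = 31.987968 m
RSL: p² = d² − 2 + 2cos(α−β) − 2d(sin α + sin β) = 109.582260; p = √p² = 10.468155; φ = atan2(cos α + cos β, d − sin α − sin β) − atan2(2, p) = -0.174081 rad; t = (α − φ) mod 2π = 1.608192 rad, q = (β − φ) mod 2π = 4.906864 rad → L = 1.86·(1.608192 + 10.468155 + 4.906864) = 1.86·16.983211 = 31.588772 m
RLR: c = (6 − d² + 2cos(α−β) + 2d(sin α − sin β))/8 = -8.369120, |c| > 1 → infeasible
LRL: c = (6 − d² + 2cos(α−β) − 2d(sin α − sin β))/8 = -18.965587, |c| > 1 → infeasible
Shortest: RSR with L = 21.654214 m ≈ 21.6542 m
Convert RSR to answer units (arcs ×180/π): t = 1.420727·180/π = 81.4016°, p = ρ·p = 1.86·8.657538 = 16.1030 m, q = 1.563786·180/π = 89.5984°, L = 21.6542 m.

RSR: t = 81.4016°, p = 16.1030 m, q = 89.5984°, L = 21.6542 m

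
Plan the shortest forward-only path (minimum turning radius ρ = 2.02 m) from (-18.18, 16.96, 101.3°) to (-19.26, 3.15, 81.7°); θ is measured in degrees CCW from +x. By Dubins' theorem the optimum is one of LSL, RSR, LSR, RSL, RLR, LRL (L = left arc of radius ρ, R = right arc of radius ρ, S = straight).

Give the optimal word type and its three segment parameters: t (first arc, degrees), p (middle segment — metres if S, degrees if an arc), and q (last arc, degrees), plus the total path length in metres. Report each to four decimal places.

Let ψ = atan2(Δy, Δx) = atan2(-13.81, -1.08) = -94.4717° be the start→goal bearing.
Normalize: d = |goal − start| / ρ = 13.852166/2.02 = 6.857508, α = (θ_start − ψ) mod 360° = 195.7717° = 3.416860 rad, β = (θ_goal − ψ) mod 360° = 176.1717° = 3.074776 rad.
Common terms: sin α = -0.271804, cos α = -0.962353, sin β = 0.066767, cos β = -0.997769, cos(α−β) = 0.942057, d² = 47.025414. Work in radians in the unit-radius frame; every candidate has L = ρ·(t + p + q).
LSL: p² = 2 + d² − 2cos(α−β) + 2d(sin α − sin β) = 42.497783; p = √p² = 6.519032; φ = atan2(cos β − cos α, d + sin α − sin β) = -0.005433 rad; t = (φ − α) mod 2π = 2.860892 rad, q = (β − φ) mod 2π = 3.080208 rad → L = 2.02·(2.860892 + 6.519032 + 3.080208) = 2.02·12.460133 = 25.169469 m
RSR: p² = 2 + d² − 2cos(α−β) + 2d(sin β − sin α) = 51.784815; p = √p² = 7.196167; φ = atan2(cos α − cos β, d − sin α + sin β) = 0.004922 rad; t = (α − φ) mod 2π = 3.411939 rad, q = (φ − β) mod 2π = 3.213331 rad → L = 2.02·(3.411939 + 7.196167 + 3.213331) = 2.02·13.821437 = 27.919302 m
LSR: p² = d² − 2 + 2cos(α−β) + 2d(sin α + sin β) = 44.097441; p = √p² = 6.640590; φ = atan2(−cos α − cos β, d + sin α + sin β) − atan2(−2, p) = 0.579074 rad; t = (φ − α) mod 2π = 3.445400 rad, q = (φ − β) mod 2π = 3.787484 rad → L = 2.02·(3.445400 + 6.640590 + 3.787484) = 2.02·13.873474 = 28.024418 m
RSL: p² = d² − 2 + 2cos(α−β) − 2d(sin α + sin β) = 49.721617; p = √p² = 7.051356; φ = atan2(cos α + cos β, d − sin α − sin β) − atan2(2, p) = -0.547099 rad; t = (α − φ) mod 2π = 3.963959 rad, q = (β − φ) mod 2π = 3.621874 rad → L = 2.02·(3.963959 + 7.051356 + 3.621874) = 2.02·14.637189 = 29.567121 m
RLR: c = (6 − d² + 2cos(α−β) + 2d(sin α − sin β))/8 = -5.473102, |c| > 1 → infeasible
LRL: c = (6 − d² + 2cos(α−β) − 2d(sin α − sin β))/8 = -4.312223, |c| > 1 → infeasible
Shortest: LSL with L = 25.169469 m ≈ 25.1695 m
Convert LSL to answer units (arcs ×180/π): t = 2.860892·180/π = 163.9171°, p = ρ·p = 2.02·6.519032 = 13.1684 m, q = 3.080208·180/π = 176.4829°, L = 25.1695 m.

LSL: t = 163.9171°, p = 13.1684 m, q = 176.4829°, L = 25.1695 m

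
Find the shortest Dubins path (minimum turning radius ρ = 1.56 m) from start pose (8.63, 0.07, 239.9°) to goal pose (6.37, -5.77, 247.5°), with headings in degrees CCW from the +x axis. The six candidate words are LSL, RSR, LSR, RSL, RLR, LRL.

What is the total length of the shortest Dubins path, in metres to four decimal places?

6.2631 m

Let ψ = atan2(Δy, Δx) = atan2(-5.84, -2.26) = -111.1558° be the start→goal bearing.
Normalize: d = |goal − start| / ρ = 6.262044/1.56 = 4.014131, α = (θ_start − ψ) mod 360° = 351.0558° = 6.127079 rad, β = (θ_goal − ψ) mod 360° = 358.6558° = 6.259724 rad.
Common terms: sin α = -0.155473, cos α = 0.987840, sin β = -0.023459, cos β = 0.999725, cos(α−β) = 0.991216, d² = 16.113248. Work in radians in the unit-radius frame; every candidate has L = ρ·(t + p + q).
LSL: p² = 2 + d² − 2cos(α−β) + 2d(sin α − sin β) = 15.070974; p = √p² = 3.882135; φ = atan2(cos β − cos α, d + sin α − sin β) = 0.003061 rad; t = (φ − α) mod 2π = 0.159168 rad, q = (β − φ) mod 2π = 6.256662 rad → L = 1.56·(0.159168 + 3.882135 + 6.256662) = 1.56·10.297966 = 16.064826 m
RSR: p² = 2 + d² − 2cos(α−β) + 2d(sin β − sin α) = 17.190659; p = √p² = 4.146162; φ = atan2(cos α − cos β, d − sin α + sin β) = -0.002866 rad; t = (α − φ) mod 2π = 6.129945 rad, q = (φ − β) mod 2π = 0.020595 rad → L = 1.56·(6.129945 + 4.146162 + 0.020595) = 1.56·10.296702 = 16.062856 m
LSR: p² = d² − 2 + 2cos(α−β) + 2d(sin α + sin β) = 14.659161; p = √p² = 3.828728; φ = atan2(−cos α − cos β, d + sin α + sin β) − atan2(−2, p) = 0.003245 rad; t = (φ − α) mod 2π = 0.159352 rad, q = (φ − β) mod 2π = 0.026707 rad → L = 1.56·(0.159352 + 3.828728 + 0.026707) = 1.56·4.014787 = 6.263067 m
RSL: p² = d² − 2 + 2cos(α−β) − 2d(sin α + sin β) = 17.532197; p = √p² = 4.187147; φ = atan2(cos α + cos β, d − sin α − sin β) − atan2(2, p) = -0.002968 rad; t = (α − φ) mod 2π = 6.130047 rad, q = (β − φ) mod 2π = 6.262692 rad → L = 1.56·(6.130047 + 4.187147 + 6.262692) = 1.56·16.579885 = 25.864620 m
RLR: c = (6 − d² + 2cos(α−β) + 2d(sin α − sin β))/8 = -1.148832, |c| > 1 → infeasible
LRL: c = (6 − d² + 2cos(α−β) − 2d(sin α − sin β))/8 = -0.883872; p = 2π − arccos c = 3.628313 rad; φ = atan2(cos β − cos α, d + sin α − sin β) = 0.003061 rad; t = (φ − α + p/2) mod 2π = 1.973324 rad, q = (β − α − t + p) mod 2π = 1.787633 rad → L = 1.56·(1.973324 + 3.628313 + 1.787633) = 1.56·7.389270 = 11.527261 m
Shortest: LSR with L = 6.263067 m ≈ 6.2631 m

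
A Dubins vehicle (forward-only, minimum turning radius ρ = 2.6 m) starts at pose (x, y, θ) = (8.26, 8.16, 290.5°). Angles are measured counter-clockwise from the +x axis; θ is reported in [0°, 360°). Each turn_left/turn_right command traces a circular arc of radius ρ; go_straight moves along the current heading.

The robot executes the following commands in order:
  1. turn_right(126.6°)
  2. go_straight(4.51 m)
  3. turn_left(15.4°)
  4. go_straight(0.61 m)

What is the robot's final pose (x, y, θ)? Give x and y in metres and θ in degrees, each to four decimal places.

set_pose: (x, y, θ) = (8.2600, 8.1600, 290.5000°), ρ = 2.6
turn_right(126.6°): centre at ρ to the right, rotate −126.6° → (5.1036, 4.7514, 163.9000°)
go_straight(4.51): x += 4.51·cos θ, y += 4.51·sin θ → (0.7705, 6.0021, 163.9000°)
turn_left(15.4°): centre at ρ to the left, rotate +15.4° → (0.0813, 6.1039, 179.3000°)
go_straight(0.61): x += 0.61·cos θ, y += 0.61·sin θ → (-0.5287, 6.1114, 179.3000°)

(-0.5287, 6.1114, 179.3000°)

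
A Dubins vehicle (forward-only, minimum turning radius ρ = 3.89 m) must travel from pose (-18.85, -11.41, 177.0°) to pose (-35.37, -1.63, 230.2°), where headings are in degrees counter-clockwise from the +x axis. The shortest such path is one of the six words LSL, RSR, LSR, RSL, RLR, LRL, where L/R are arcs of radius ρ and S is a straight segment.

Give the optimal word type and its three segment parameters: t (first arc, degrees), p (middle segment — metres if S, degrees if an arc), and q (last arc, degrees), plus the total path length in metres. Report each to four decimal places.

Let ψ = atan2(Δy, Δx) = atan2(9.78, -16.52) = 149.3741° be the start→goal bearing.
Normalize: d = |goal − start| / ρ = 19.197885/3.89 = 4.935189, α = (θ_start − ψ) mod 360° = 27.6259° = 0.482164 rad, β = (θ_goal − ψ) mod 360° = 80.8259° = 1.410679 rad.
Common terms: sin α = 0.463697, cos α = 0.885994, sin β = 0.987209, cos β = 0.159434, cos(α−β) = 0.599024, d² = 24.356091. Work in radians in the unit-radius frame; every candidate has L = ρ·(t + p + q).
LSL: p² = 2 + d² − 2cos(α−β) + 2d(sin α − sin β) = 19.990789; p = √p² = 4.471106; φ = atan2(cos β − cos α, d + sin α − sin β) = -0.163225 rad; t = (φ − α) mod 2π = 5.637797 rad, q = (β − φ) mod 2π = 1.573904 rad → L = 3.89·(5.637797 + 4.471106 + 1.573904) = 3.89·11.682806 = 45.446117 m
RSR: p² = 2 + d² − 2cos(α−β) + 2d(sin β − sin α) = 30.325298; p = √p² = 5.506841; φ = atan2(cos α − cos β, d − sin α + sin β) = 0.132323 rad; t = (α − φ) mod 2π = 0.349840 rad, q = (φ − β) mod 2π = 5.004830 rad → L = 3.89·(0.349840 + 5.506841 + 5.004830) = 3.89·10.861511 = 42.251278 m
LSR: p² = d² − 2 + 2cos(α−β) + 2d(sin α + sin β) = 37.875127; p = √p² = 6.154277; φ = atan2(−cos α − cos β, d + sin α + sin β) − atan2(−2, p) = 0.151947 rad; t = (φ − α) mod 2π = 5.952968 rad, q = (φ − β) mod 2π = 5.024453 rad → L = 3.89·(5.952968 + 6.154277 + 5.024453) = 3.89·17.131699 = 66.642309 m
RSL: p² = d² − 2 + 2cos(α−β) − 2d(sin α + sin β) = 9.233149; p = √p² = 3.038610; φ = atan2(cos α + cos β, d − sin α − sin β) − atan2(2, p) = -0.290621 rad; t = (α − φ) mod 2π = 0.772784 rad, q = (β − φ) mod 2π = 1.701300 rad → L = 3.89·(0.772784 + 3.038610 + 1.701300) = 3.89·5.512694 = 21.444379 m
RLR: c = (6 − d² + 2cos(α−β) + 2d(sin α − sin β))/8 = -2.790662, |c| > 1 → infeasible
LRL: c = (6 − d² + 2cos(α−β) − 2d(sin α − sin β))/8 = -1.498849, |c| > 1 → infeasible
Shortest: RSL with L = 21.444379 m ≈ 21.4444 m
Convert RSL to answer units (arcs ×180/π): t = 0.772784·180/π = 44.2773°, p = ρ·p = 3.89·3.038610 = 11.8202 m, q = 1.701300·180/π = 97.4773°, L = 21.4444 m.

RSL: t = 44.2773°, p = 11.8202 m, q = 97.4773°, L = 21.4444 m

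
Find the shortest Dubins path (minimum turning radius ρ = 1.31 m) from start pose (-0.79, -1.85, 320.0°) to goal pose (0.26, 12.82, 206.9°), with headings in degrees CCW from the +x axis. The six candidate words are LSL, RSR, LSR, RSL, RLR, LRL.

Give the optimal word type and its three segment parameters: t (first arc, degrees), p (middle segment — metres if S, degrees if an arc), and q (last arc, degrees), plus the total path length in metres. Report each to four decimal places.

LSL: t = 126.3346°, p = 12.5238 m, q = 120.5654°, L = 18.1689 m

Let ψ = atan2(Δy, Δx) = atan2(14.67, 1.05) = 85.9061° be the start→goal bearing.
Normalize: d = |goal − start| / ρ = 14.707529/1.31 = 11.227121, α = (θ_start − ψ) mod 360° = 234.0939° = 4.085710 rad, β = (θ_goal − ψ) mod 360° = 120.9939° = 2.111743 rad.
Common terms: sin α = -0.809980, cos α = -0.586458, sin β = 0.857222, cos β = -0.514947, cos(α−β) = -0.392337, d² = 126.048249. Work in radians in the unit-radius frame; every candidate has L = ρ·(t + p + q).
LSL: p² = 2 + d² − 2cos(α−β) + 2d(sin α − sin β) = 91.397179; p = √p² = 9.560187; φ = atan2(cos β − cos α, d + sin α − sin β) = 0.007480 rad; t = (φ − α) mod 2π = 2.204955 rad, q = (β − φ) mod 2π = 2.104263 rad → L = 1.31·(2.204955 + 9.560187 + 2.104263) = 1.31·13.869405 = 18.168921 m
RSR: p² = 2 + d² − 2cos(α−β) + 2d(sin β − sin α) = 166.268667; p = √p² = 12.894521; φ = atan2(cos α − cos β, d − sin α + sin β) = -0.005546 rad; t = (α − φ) mod 2π = 4.091256 rad, q = (φ − β) mod 2π = 4.165897 rad → L = 1.31·(4.091256 + 12.894521 + 4.165897) = 1.31·21.151674 = 27.708692 m
LSR: p² = d² − 2 + 2cos(α−β) + 2d(sin α + sin β) = 124.324360; p = √p² = 11.150083; φ = atan2(−cos α − cos β, d + sin α + sin β) − atan2(−2, p) = 0.274866 rad; t = (φ − α) mod 2π = 2.472341 rad, q = (φ − β) mod 2π = 4.446308 rad → L = 1.31·(2.472341 + 11.150083 + 4.446308) = 1.31·18.068732 = 23.670040 m
RSL: p² = d² − 2 + 2cos(α−β) − 2d(sin α + sin β) = 122.202789; p = √p² = 11.054537; φ = atan2(cos α + cos β, d − sin α − sin β) − atan2(2, p) = -0.277185 rad; t = (α − φ) mod 2π = 4.362895 rad, q = (β − φ) mod 2π = 2.388928 rad → L = 1.31·(4.362895 + 11.054537 + 2.388928) = 1.31·17.806360 = 23.326331 m
RLR: c = (6 − d² + 2cos(α−β) + 2d(sin α − sin β))/8 = -19.783583, |c| > 1 → infeasible
LRL: c = (6 − d² + 2cos(α−β) − 2d(sin α − sin β))/8 = -10.424647, |c| > 1 → infeasible
Shortest: LSL with L = 18.168921 m ≈ 18.1689 m
Convert LSL to answer units (arcs ×180/π): t = 2.204955·180/π = 126.3346°, p = ρ·p = 1.31·9.560187 = 12.5238 m, q = 2.104263·180/π = 120.5654°, L = 18.1689 m.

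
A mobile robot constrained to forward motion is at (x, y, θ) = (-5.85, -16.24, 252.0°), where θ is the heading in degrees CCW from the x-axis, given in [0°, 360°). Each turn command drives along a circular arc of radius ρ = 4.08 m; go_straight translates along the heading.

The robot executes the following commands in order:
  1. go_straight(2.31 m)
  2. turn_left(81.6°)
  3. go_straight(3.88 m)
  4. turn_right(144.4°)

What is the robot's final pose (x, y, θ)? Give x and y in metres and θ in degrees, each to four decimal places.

(-2.1841, -32.7594, 189.2000°)

set_pose: (x, y, θ) = (-5.8500, -16.2400, 252.0000°), ρ = 4.08
go_straight(2.31): x += 2.31·cos θ, y += 2.31·sin θ → (-6.5638, -18.4369, 252.0000°)
turn_left(81.6°): centre at ρ to the left, rotate +81.6° → (-4.4976, -23.3522, 333.6000°)
go_straight(3.88): x += 3.88·cos θ, y += 3.88·sin θ → (-1.0223, -25.0774, 333.6000°)
turn_right(144.4°): centre at ρ to the right, rotate −144.4° → (-2.1841, -32.7594, 189.2000°)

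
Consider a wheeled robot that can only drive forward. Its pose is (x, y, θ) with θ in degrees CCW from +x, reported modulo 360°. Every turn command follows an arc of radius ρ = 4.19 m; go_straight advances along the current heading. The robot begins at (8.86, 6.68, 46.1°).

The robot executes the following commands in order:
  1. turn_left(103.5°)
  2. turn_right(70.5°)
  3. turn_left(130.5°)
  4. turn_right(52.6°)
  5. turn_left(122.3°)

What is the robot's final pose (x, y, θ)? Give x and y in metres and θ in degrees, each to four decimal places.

(-9.6958, 17.2933, 279.3000°)

set_pose: (x, y, θ) = (8.8600, 6.6800, 46.1000°), ρ = 4.19
turn_left(103.5°): centre at ρ to the left, rotate +103.5° → (7.9612, 13.1993, 149.6000°)
turn_right(70.5°): centre at ρ to the right, rotate −70.5° → (5.9670, 17.6055, 79.1000°)
turn_left(130.5°): centre at ρ to the left, rotate +130.5° → (-0.2170, 22.0410, 209.6000°)
turn_right(52.6°): centre at ρ to the right, rotate −52.6° → (-3.9238, 21.8273, 157.0000°)
turn_left(122.3°): centre at ρ to the left, rotate +122.3° → (-9.6958, 17.2933, 279.3000°)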